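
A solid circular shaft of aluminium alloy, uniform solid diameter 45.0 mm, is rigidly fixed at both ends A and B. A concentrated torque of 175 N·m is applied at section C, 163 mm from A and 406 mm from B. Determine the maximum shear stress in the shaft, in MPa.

6.98 MPa

With uniform GJ and both ends fixed, compatibility θ_AC = θ_CB gives T_A·a = T_B·b, together with T_A + T_B = T₀.
T_A = T₀·b/(a+b) = 175.0·406/569.0 = 124.9 N·m; T_B = 50.13 N·m.
τ in each portion: τ_AC = 6.98×10^6 Pa, τ_CB = 2.80×10^6 Pa; maximum is in AC.
τ_max = T_AC·r/J = 124.9·0.0225/4.03×10^-7 = 6.979×10^6 Pa.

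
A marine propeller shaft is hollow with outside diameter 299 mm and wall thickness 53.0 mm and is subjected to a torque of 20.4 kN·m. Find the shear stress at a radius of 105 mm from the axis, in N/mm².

3.30 N/mm²

J = π(d_o⁴ − d_i⁴)/32 = π(0.299⁴ − 0.193⁴)/32 = 6.484×10^-4 m⁴.
Shear stress varies linearly with radius: τ = T·r/J = 20400 × 0.105 / 6.484×10^-4 = 3.303×10^6 Pa.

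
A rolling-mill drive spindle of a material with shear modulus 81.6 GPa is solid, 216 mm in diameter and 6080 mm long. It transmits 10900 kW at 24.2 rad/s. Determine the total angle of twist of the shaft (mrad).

157 mrad

ω = 24.2 rad/s, so T = P/ω = 10900×10³ / 24.20 = 450400 N·m.
J = πd⁴/32 = π(0.216)⁴/32 = 2.137×10^-4 m⁴.
θ = T·L/(G·J) = 450400 × 6.08 / (81.6×10⁹ × 2.137×10^-4) = 0.1570 rad.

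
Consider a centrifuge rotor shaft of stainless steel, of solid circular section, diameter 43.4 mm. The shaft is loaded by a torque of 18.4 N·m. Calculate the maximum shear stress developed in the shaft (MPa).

J = πd⁴/32 = π(0.0434)⁴/32 = 3.483×10^-7 m⁴.
τ_max = T·r/J = 18.40 × 0.0217 / 3.483×10^-7 = 1.146×10^6 Pa.

1.15 MPa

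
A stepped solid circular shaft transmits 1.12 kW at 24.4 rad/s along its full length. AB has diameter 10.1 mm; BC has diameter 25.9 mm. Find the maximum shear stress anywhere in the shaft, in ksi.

32.9 ksi

ω = 24.4 rad/s, so T = P/ω = 1.12×10³ / 24.40 = 45.90 N·m.
Under the same torque, τ_max = 16T/(πd³) is largest where d is smallest — segment AB (d = 10.1 mm).
τ_max = 16·45.90/(π·(0.0101)³) = 2.269×10^8 Pa.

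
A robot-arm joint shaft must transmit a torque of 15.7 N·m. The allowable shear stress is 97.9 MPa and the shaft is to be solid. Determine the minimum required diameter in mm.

9.35 mm

For a solid shaft τ_max = 16T/(πd³), so d = (16T/(π τ_allow))^(1/3) = (16·15.70/(π·9.79×10^7))^(1/3) = 0.009348 m.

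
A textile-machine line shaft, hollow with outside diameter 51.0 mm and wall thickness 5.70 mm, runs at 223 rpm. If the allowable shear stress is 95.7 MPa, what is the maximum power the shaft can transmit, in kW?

37.0 kW

J = π(d_o⁴ − d_i⁴)/32 = π(0.0510⁴ − 0.0396⁴)/32 = 4.227×10^-7 m⁴.
T_max = τ_allow·J/r = 9.57×10^7 × 4.227×10^-7 / 0.0255 = 1587 N·m.
ω = 2π·223/60 = 23.35 rad/s, so P_max = T_max·ω = 3.705×10^4 W.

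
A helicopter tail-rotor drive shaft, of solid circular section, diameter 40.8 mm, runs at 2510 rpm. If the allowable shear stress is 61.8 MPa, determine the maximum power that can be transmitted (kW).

J = πd⁴/32 = π(0.0408)⁴/32 = 2.720×10^-7 m⁴.
T_max = τ_allow·J/r = 6.18×10^7 × 2.720×10^-7 / 0.0204 = 824.1 N·m.
ω = 2π·2510/60 = 262.8 rad/s, so P_max = T_max·ω = 2.166×10^5 W.

217 kW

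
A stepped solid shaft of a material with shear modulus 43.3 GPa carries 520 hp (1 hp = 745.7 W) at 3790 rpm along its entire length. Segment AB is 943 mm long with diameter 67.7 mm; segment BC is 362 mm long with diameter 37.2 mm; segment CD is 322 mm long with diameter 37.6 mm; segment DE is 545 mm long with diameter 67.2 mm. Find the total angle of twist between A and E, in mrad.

ω = 2π·3790/60 = 396.9 rad/s, so T = P/ω = 520×745.7 / 396.9 = 977.0 N·m.
J_AB = π(0.0677)⁴/32 = 2.06×10^-6 m⁴; J_BC = π(0.0372)⁴/32 = 1.88×10^-7 m⁴; J_CD = π(0.0376)⁴/32 = 1.96×10^-7 m⁴; J_DE = π(0.0672)⁴/32 = 2.00×10^-6 m⁴.
θ = (T/G)·Σ L_i/J_i = (977.0/43.3×10⁹)·(0.943/2.06×10^-6 + 0.362/1.88×10^-7 + 0.322/1.96×10^-7 + 0.545/2.00×10^-6) = 0.09693 rad.

96.9 mrad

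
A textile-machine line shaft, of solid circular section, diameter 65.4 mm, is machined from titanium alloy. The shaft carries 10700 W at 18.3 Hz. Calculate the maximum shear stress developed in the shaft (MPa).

ω = 2π·18.3 = 115.0 rad/s, so T = P/ω = 10700 / 115.0 = 93.06 N·m.
J = πd⁴/32 = π(0.0654)⁴/32 = 1.796×10^-6 m⁴.
τ_max = T·r/J = 93.06 × 0.0327 / 1.796×10^-6 = 1.694×10^6 Pa.

1.69 MPa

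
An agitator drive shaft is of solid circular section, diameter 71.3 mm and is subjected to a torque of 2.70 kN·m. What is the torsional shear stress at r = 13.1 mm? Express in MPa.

13.9 MPa

J = πd⁴/32 = π(0.0713)⁴/32 = 2.537×10^-6 m⁴.
Shear stress varies linearly with radius: τ = T·r/J = 2700 × 0.0131 / 2.537×10^-6 = 1.394×10^7 Pa.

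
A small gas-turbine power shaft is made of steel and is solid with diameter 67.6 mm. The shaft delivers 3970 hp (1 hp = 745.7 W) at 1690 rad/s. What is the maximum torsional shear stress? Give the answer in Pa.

2.89e7 Pa

ω = 1690 rad/s, so T = P/ω = 3970×745.7 / 1690 = 1752 N·m.
J = πd⁴/32 = π(0.0676)⁴/32 = 2.050×10^-6 m⁴.
τ_max = T·r/J = 1752 × 0.0338 / 2.050×10^-6 = 2.888×10^7 Pa.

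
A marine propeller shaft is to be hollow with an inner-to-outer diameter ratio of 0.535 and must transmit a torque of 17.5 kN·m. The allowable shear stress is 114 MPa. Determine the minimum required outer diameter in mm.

For a hollow shaft with d_i/d_o = 0.535: τ_max = 16T/(π d_o³ (1−k⁴)), so d_o = [16T/(π τ_allow (1−k⁴))]^(1/3) = [16·17500/(π·1.14×10^8·0.9181)]^(1/3) = 0.09479 m.

94.8 mm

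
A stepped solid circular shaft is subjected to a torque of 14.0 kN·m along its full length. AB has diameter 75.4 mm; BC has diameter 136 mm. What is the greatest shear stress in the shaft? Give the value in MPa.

166 MPa

Under the same torque, τ_max = 16T/(πd³) is largest where d is smallest — segment AB (d = 75.4 mm).
τ_max = 16·14000/(π·(0.0754)³) = 1.663×10^8 Pa.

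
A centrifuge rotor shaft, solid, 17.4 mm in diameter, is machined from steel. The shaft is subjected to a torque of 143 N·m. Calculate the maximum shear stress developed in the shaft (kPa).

138000 kPa

J = πd⁴/32 = π(0.0174)⁴/32 = 8.999×10^-9 m⁴.
τ_max = T·r/J = 143.0 × 0.00870 / 8.999×10^-9 = 1.382×10^8 Pa.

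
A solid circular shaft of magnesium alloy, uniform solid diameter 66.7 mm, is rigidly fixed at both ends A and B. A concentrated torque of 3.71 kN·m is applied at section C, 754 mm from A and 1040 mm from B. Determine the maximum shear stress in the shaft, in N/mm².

36.9 N/mm²

With uniform GJ and both ends fixed, compatibility θ_AC = θ_CB gives T_A·a = T_B·b, together with T_A + T_B = T₀.
T_A = T₀·b/(a+b) = 3710·1040/1794 = 2151 N·m; T_B = 1559 N·m.
τ in each portion: τ_AC = 3.69×10^7 Pa, τ_CB = 2.68×10^7 Pa; maximum is in AC.
τ_max = T_AC·r/J = 2151·0.0334/1.94×10^-6 = 3.691×10^7 Pa.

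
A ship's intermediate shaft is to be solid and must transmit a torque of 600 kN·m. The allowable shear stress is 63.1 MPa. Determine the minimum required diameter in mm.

364 mm

For a solid shaft τ_max = 16T/(πd³), so d = (16T/(π τ_allow))^(1/3) = (16·600000/(π·6.31×10^7))^(1/3) = 0.3645 m.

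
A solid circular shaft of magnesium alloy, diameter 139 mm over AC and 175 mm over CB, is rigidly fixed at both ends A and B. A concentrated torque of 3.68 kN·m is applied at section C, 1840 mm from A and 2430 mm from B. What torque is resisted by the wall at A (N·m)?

Compatibility: T_A·a/J_AC = T_B·b/J_CB with T_A + T_B = T₀.
J_AC = 3.66×10^-5 m⁴, J_CB = 9.21×10^-5 m⁴, so T_A = T₀·(J_AC/a)/((J_AC/a)+(J_CB/b)) = 1268 N·m, T_B = 2412 N·m.

1270 N·m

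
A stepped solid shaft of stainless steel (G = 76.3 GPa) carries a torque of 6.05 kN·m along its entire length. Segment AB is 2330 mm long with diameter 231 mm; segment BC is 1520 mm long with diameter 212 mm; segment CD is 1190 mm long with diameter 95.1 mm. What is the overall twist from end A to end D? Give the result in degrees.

0.746°

J_AB = π(0.231)⁴/32 = 2.80×10^-4 m⁴; J_BC = π(0.212)⁴/32 = 1.98×10^-4 m⁴; J_CD = π(0.0951)⁴/32 = 8.03×10^-6 m⁴.
θ = (T/G)·Σ L_i/J_i = (6050/76.3×10⁹)·(2.33/2.80×10^-4 + 1.52/1.98×10^-4 + 1.19/8.03×10^-6) = 0.01302 rad.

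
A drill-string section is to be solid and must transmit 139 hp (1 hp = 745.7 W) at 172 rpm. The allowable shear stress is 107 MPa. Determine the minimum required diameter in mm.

ω = 2π·172/60 = 18.01 rad/s, so T = P/ω = 139×745.7 / 18.01 = 5755 N·m.
For a solid shaft τ_max = 16T/(πd³), so d = (16T/(π τ_allow))^(1/3) = (16·5755/(π·1.07×10^8))^(1/3) = 0.06494 m.

64.9 mm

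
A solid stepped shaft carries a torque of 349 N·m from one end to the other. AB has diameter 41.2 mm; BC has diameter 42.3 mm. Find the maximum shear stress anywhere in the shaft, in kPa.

25400 kPa

Under the same torque, τ_max = 16T/(πd³) is largest where d is smallest — segment AB (d = 41.2 mm).
τ_max = 16·349.0/(π·(0.0412)³) = 2.542×10^7 Pa.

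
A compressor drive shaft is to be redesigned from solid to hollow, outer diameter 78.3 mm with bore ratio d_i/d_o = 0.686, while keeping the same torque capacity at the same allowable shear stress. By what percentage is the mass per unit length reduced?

Equal τ_max and T ⇒ the solid shaft needs d_s³ = d_o³(1−k⁴), so d_s = 78.3·(1−0.686⁴)^(1/3) = 72.03 mm.
Area ratio A_h/A_s = d_o²(1−k²)/d_s² = (1−k²)/(1−k⁴)^(2/3) = 0.6256.
Mass saving = 1 − 0.6256 = 37.4 %.

37.4 %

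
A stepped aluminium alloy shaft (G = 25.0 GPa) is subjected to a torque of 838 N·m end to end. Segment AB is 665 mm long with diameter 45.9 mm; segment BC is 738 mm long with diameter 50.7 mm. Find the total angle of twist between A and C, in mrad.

89.3 mrad

J_AB = π(0.0459)⁴/32 = 4.36×10^-7 m⁴; J_BC = π(0.0507)⁴/32 = 6.49×10^-7 m⁴.
θ = (T/G)·Σ L_i/J_i = (838.0/25.0×10⁹)·(0.665/4.36×10^-7 + 0.738/6.49×10^-7) = 0.08929 rad.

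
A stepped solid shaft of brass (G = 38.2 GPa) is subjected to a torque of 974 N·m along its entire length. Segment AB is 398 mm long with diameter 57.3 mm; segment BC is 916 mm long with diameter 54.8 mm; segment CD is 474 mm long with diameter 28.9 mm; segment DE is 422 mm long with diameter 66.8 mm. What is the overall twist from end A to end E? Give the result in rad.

0.218 rad

J_AB = π(0.0573)⁴/32 = 1.06×10^-6 m⁴; J_BC = π(0.0548)⁴/32 = 8.85×10^-7 m⁴; J_CD = π(0.0289)⁴/32 = 6.85×10^-8 m⁴; J_DE = π(0.0668)⁴/32 = 1.95×10^-6 m⁴.
θ = (T/G)·Σ L_i/J_i = (974.0/38.2×10⁹)·(0.398/1.06×10^-6 + 0.916/8.85×10^-7 + 0.474/6.85×10^-8 + 0.422/1.95×10^-6) = 0.2179 rad.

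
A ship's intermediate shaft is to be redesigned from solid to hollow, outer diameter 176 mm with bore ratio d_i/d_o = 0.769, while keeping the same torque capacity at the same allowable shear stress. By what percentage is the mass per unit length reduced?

45.6 %

Equal τ_max and T ⇒ the solid shaft needs d_s³ = d_o³(1−k⁴), so d_s = 176·(1−0.769⁴)^(1/3) = 152.5 mm.
Area ratio A_h/A_s = d_o²(1−k²)/d_s² = (1−k²)/(1−k⁴)^(2/3) = 0.5444.
Mass saving = 1 − 0.5444 = 45.6 %.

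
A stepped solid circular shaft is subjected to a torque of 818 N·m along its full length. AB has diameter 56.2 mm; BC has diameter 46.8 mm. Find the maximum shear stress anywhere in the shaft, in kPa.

Under the same torque, τ_max = 16T/(πd³) is largest where d is smallest — segment BC (d = 46.8 mm).
τ_max = 16·818.0/(π·(0.0468)³) = 4.064×10^7 Pa.

40600 kPa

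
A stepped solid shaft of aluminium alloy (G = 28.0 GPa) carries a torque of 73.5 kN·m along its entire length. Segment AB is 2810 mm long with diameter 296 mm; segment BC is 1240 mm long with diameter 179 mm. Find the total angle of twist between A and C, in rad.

0.0421 rad

J_AB = π(0.296)⁴/32 = 7.54×10^-4 m⁴; J_BC = π(0.179)⁴/32 = 1.01×10^-4 m⁴.
θ = (T/G)·Σ L_i/J_i = (73500/28.0×10⁹)·(2.81/7.54×10^-4 + 1.24/1.01×10^-4) = 0.04208 rad.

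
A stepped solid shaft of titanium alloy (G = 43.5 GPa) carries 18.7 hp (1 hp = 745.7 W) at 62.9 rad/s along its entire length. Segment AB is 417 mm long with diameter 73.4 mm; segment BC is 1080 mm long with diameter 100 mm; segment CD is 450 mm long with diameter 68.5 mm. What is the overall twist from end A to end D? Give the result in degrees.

ω = 62.9 rad/s, so T = P/ω = 18.7×745.7 / 62.90 = 221.7 N·m.
J_AB = π(0.0734)⁴/32 = 2.85×10^-6 m⁴; J_BC = π(0.100)⁴/32 = 9.82×10^-6 m⁴; J_CD = π(0.0685)⁴/32 = 2.16×10^-6 m⁴.
θ = (T/G)·Σ L_i/J_i = (221.7/43.5×10⁹)·(0.417/2.85×10^-6 + 1.08/9.82×10^-6 + 0.450/2.16×10^-6) = 2.367×10^-3 rad.

0.136°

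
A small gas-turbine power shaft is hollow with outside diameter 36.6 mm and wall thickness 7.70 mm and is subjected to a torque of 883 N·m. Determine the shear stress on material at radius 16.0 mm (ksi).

13.1 ksi

J = π(d_o⁴ − d_i⁴)/32 = π(0.0366⁴ − 0.0212⁴)/32 = 1.563×10^-7 m⁴.
Shear stress varies linearly with radius: τ = T·r/J = 883.0 × 0.0160 / 1.563×10^-7 = 9.037×10^7 Pa.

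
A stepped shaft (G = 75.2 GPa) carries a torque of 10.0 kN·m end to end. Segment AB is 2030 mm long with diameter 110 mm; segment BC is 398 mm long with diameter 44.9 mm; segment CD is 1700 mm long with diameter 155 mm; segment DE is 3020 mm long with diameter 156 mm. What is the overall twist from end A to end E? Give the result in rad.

J_AB = π(0.110)⁴/32 = 1.44×10^-5 m⁴; J_BC = π(0.0449)⁴/32 = 3.99×10^-7 m⁴; J_CD = π(0.155)⁴/32 = 5.67×10^-5 m⁴; J_DE = π(0.156)⁴/32 = 5.81×10^-5 m⁴.
θ = (T/G)·Σ L_i/J_i = (10000/75.2×10⁹)·(2.03/1.44×10^-5 + 0.398/3.99×10^-7 + 1.70/5.67×10^-5 + 3.02/5.81×10^-5) = 0.1623 rad.

0.162 rad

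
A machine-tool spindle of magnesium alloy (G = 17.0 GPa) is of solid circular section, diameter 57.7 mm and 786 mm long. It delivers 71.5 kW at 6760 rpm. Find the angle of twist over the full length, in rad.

ω = 2π·6760/60 = 707.9 rad/s, so T = P/ω = 71.5×10³ / 707.9 = 101.0 N·m.
J = πd⁴/32 = π(0.0577)⁴/32 = 1.088×10^-6 m⁴.
θ = T·L/(G·J) = 101.0 × 0.786 / (17.0×10⁹ × 1.088×10^-6) = 4.291×10^-3 rad.

0.00429 rad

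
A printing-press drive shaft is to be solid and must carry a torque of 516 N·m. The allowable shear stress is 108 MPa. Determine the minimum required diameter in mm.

For a solid shaft τ_max = 16T/(πd³), so d = (16T/(π τ_allow))^(1/3) = (16·516.0/(π·1.08×10^8))^(1/3) = 0.02898 m.

29.0 mm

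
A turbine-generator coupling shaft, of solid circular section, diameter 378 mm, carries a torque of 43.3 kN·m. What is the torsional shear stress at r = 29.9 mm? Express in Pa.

J = πd⁴/32 = π(0.378)⁴/32 = 2.004×10^-3 m⁴.
Shear stress varies linearly with radius: τ = T·r/J = 43300 × 0.0299 / 2.004×10^-3 = 6.459×10^5 Pa.

646000 Pa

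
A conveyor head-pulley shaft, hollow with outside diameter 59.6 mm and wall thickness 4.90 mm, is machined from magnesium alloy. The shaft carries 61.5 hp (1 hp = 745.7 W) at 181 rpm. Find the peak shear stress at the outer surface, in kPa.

114000 kPa

ω = 2π·181/60 = 18.95 rad/s, so T = P/ω = 61.5×745.7 / 18.95 = 2420 N·m.
J = π(d_o⁴ − d_i⁴)/32 = π(0.0596⁴ − 0.0498⁴)/32 = 6.349×10^-7 m⁴.
τ_max = T·r/J = 2420 × 0.0298 / 6.349×10^-7 = 1.136×10^8 Pa.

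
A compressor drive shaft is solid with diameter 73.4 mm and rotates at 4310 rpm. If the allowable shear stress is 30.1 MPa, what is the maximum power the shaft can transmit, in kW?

1050 kW

J = πd⁴/32 = π(0.0734)⁴/32 = 2.850×10^-6 m⁴.
T_max = τ_allow·J/r = 3.01×10^7 × 2.850×10^-6 / 0.0367 = 2337 N·m.
ω = 2π·4310/60 = 451.3 rad/s, so P_max = T_max·ω = 1.055×10^6 W.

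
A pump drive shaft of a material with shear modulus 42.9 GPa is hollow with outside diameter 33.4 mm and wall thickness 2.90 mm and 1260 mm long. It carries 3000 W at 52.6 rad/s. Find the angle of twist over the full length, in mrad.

25.7 mrad

ω = 52.6 rad/s, so T = P/ω = 3000 / 52.60 = 57.03 N·m.
J = π(d_o⁴ − d_i⁴)/32 = π(0.0334⁴ − 0.0276⁴)/32 = 6.521×10^-8 m⁴.
θ = T·L/(G·J) = 57.03 × 1.26 / (42.9×10⁹ × 6.521×10^-8) = 0.02569 rad.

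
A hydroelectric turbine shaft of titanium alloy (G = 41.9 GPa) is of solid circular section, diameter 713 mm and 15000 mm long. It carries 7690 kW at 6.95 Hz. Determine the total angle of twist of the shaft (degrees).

ω = 2π·6.95 = 43.67 rad/s, so T = P/ω = 7690×10³ / 43.67 = 176100 N·m.
J = πd⁴/32 = π(0.713)⁴/32 = 0.02537 m⁴.
θ = T·L/(G·J) = 176100 × 15.0 / (41.9×10⁹ × 0.02537) = 2.485×10^-3 rad.

0.142°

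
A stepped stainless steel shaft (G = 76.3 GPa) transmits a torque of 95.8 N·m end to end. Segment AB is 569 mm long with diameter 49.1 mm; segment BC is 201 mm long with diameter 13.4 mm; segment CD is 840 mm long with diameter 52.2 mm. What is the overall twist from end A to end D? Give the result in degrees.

J_AB = π(0.0491)⁴/32 = 5.71×10^-7 m⁴; J_BC = π(0.0134)⁴/32 = 3.17×10^-9 m⁴; J_CD = π(0.0522)⁴/32 = 7.29×10^-7 m⁴.
θ = (T/G)·Σ L_i/J_i = (95.80/76.3×10⁹)·(0.569/5.71×10^-7 + 0.201/3.17×10^-9 + 0.840/7.29×10^-7) = 0.08243 rad.

4.72°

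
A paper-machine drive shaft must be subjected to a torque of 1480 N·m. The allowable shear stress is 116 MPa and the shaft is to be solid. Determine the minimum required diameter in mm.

40.2 mm

For a solid shaft τ_max = 16T/(πd³), so d = (16T/(π τ_allow))^(1/3) = (16·1480/(π·1.16×10^8))^(1/3) = 0.04020 m.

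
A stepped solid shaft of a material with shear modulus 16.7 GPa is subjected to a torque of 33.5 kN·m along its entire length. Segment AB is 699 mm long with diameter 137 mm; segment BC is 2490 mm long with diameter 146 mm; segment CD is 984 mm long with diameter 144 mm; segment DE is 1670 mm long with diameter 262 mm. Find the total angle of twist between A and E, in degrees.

11.8°

J_AB = π(0.137)⁴/32 = 3.46×10^-5 m⁴; J_BC = π(0.146)⁴/32 = 4.46×10^-5 m⁴; J_CD = π(0.144)⁴/32 = 4.22×10^-5 m⁴; J_DE = π(0.262)⁴/32 = 4.63×10^-4 m⁴.
θ = (T/G)·Σ L_i/J_i = (33500/16.7×10⁹)·(0.699/3.46×10^-5 + 2.49/4.46×10^-5 + 0.984/4.22×10^-5 + 1.67/4.63×10^-4) = 0.2065 rad.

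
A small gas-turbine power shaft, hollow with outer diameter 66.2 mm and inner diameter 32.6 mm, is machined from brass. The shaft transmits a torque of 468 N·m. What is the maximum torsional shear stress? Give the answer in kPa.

8730 kPa

J = π(d_o⁴ − d_i⁴)/32 = π(0.0662⁴ − 0.0326⁴)/32 = 1.775×10^-6 m⁴.
τ_max = T·r/J = 468.0 × 0.0331 / 1.775×10^-6 = 8.729×10^6 Pa.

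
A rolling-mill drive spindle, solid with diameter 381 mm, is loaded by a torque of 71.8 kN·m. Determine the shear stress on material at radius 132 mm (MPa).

J = πd⁴/32 = π(0.381)⁴/32 = 2.069×10^-3 m⁴.
Shear stress varies linearly with radius: τ = T·r/J = 71800 × 0.132 / 2.069×10^-3 = 4.581×10^6 Pa.

4.58 MPa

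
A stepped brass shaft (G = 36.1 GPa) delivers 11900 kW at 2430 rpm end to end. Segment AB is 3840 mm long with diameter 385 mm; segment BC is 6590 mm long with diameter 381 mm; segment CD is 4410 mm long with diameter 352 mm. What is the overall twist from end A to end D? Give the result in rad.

0.0102 rad

ω = 2π·2430/60 = 254.5 rad/s, so T = P/ω = 11900×10³ / 254.5 = 46760 N·m.
J_AB = π(0.385)⁴/32 = 2.16×10^-3 m⁴; J_BC = π(0.381)⁴/32 = 2.07×10^-3 m⁴; J_CD = π(0.352)⁴/32 = 1.51×10^-3 m⁴.
θ = (T/G)·Σ L_i/J_i = (46760/36.1×10⁹)·(3.84/2.16×10^-3 + 6.59/2.07×10^-3 + 4.41/1.51×10^-3) = 0.01022 rad.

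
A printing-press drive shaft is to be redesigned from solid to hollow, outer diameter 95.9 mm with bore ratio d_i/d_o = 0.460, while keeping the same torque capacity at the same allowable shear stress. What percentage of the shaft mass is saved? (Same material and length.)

Equal τ_max and T ⇒ the solid shaft needs d_s³ = d_o³(1−k⁴), so d_s = 95.9·(1−0.460⁴)^(1/3) = 94.45 mm.
Area ratio A_h/A_s = d_o²(1−k²)/d_s² = (1−k²)/(1−k⁴)^(2/3) = 0.8128.
Mass saving = 1 − 0.8128 = 18.7 %.

18.7 %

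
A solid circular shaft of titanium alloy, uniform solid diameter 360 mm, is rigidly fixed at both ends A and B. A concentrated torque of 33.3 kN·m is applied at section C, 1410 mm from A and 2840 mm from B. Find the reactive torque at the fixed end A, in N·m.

22300 N·m

With uniform GJ and both ends fixed, compatibility θ_AC = θ_CB gives T_A·a = T_B·b, together with T_A + T_B = T₀.
T_A = T₀·b/(a+b) = 33300·2840/4250 = 22250 N·m; T_B = 11050 N·m.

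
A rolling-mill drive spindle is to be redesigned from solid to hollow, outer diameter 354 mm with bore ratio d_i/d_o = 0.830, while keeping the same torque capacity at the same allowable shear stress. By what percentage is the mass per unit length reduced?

Equal τ_max and T ⇒ the solid shaft needs d_s³ = d_o³(1−k⁴), so d_s = 354·(1−0.830⁴)^(1/3) = 285.7 mm.
Area ratio A_h/A_s = d_o²(1−k²)/d_s² = (1−k²)/(1−k⁴)^(2/3) = 0.4778.
Mass saving = 1 − 0.4778 = 52.2 %.

52.2 %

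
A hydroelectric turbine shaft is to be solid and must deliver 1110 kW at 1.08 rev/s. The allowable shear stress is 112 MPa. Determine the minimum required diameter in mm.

ω = 2π·1.08 = 6.786 rad/s, so T = P/ω = 1110×10³ / 6.786 = 163600 N·m.
For a solid shaft τ_max = 16T/(πd³), so d = (16T/(π τ_allow))^(1/3) = (16·163600/(π·1.12×10^8))^(1/3) = 0.1952 m.

195 mm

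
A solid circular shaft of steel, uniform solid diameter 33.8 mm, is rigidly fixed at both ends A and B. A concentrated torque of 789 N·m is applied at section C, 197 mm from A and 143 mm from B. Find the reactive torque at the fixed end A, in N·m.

332 N·m

With uniform GJ and both ends fixed, compatibility θ_AC = θ_CB gives T_A·a = T_B·b, together with T_A + T_B = T₀.
T_A = T₀·b/(a+b) = 789.0·143/340.0 = 331.8 N·m; T_B = 457.2 N·m.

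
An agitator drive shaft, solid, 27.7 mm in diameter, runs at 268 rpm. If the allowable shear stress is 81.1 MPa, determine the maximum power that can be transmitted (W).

J = πd⁴/32 = π(0.0277)⁴/32 = 5.780×10^-8 m⁴.
T_max = τ_allow·J/r = 8.11×10^7 × 5.780×10^-8 / 0.0138 = 338.4 N·m.
ω = 2π·268/60 = 28.06 rad/s, so P_max = T_max·ω = 9498 W.

9500 W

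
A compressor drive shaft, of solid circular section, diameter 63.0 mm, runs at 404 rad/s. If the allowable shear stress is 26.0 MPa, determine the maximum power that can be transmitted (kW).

J = πd⁴/32 = π(0.0630)⁴/32 = 1.547×10^-6 m⁴.
T_max = τ_allow·J/r = 2.60×10^7 × 1.547×10^-6 / 0.0315 = 1277 N·m.
ω = 404 rad/s, so P_max = T_max·ω = 5.157×10^5 W.

516 kW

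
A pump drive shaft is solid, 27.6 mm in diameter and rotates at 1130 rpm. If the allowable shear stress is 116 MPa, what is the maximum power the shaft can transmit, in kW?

J = πd⁴/32 = π(0.0276)⁴/32 = 5.697×10^-8 m⁴.
T_max = τ_allow·J/r = 1.16×10^8 × 5.697×10^-8 / 0.0138 = 478.9 N·m.
ω = 2π·1130/60 = 118.3 rad/s, so P_max = T_max·ω = 5.667×10^4 W.

56.7 kW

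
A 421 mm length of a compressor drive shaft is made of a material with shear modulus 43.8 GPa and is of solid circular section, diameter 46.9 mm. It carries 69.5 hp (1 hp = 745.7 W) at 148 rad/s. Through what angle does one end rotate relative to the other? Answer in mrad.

ω = 148 rad/s, so T = P/ω = 69.5×745.7 / 148.0 = 350.2 N·m.
J = πd⁴/32 = π(0.0469)⁴/32 = 4.750×10^-7 m⁴.
θ = T·L/(G·J) = 350.2 × 0.421 / (43.8×10⁹ × 4.750×10^-7) = 7.086×10^-3 rad.

7.09 mrad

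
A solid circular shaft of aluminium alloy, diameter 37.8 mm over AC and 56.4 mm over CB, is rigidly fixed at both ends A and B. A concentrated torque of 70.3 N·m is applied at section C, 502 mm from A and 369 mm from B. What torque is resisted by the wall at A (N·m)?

Compatibility: T_A·a/J_AC = T_B·b/J_CB with T_A + T_B = T₀.
J_AC = 2.00×10^-7 m⁴, J_CB = 9.93×10^-7 m⁴, so T_A = T₀·(J_AC/a)/((J_AC/a)+(J_CB/b)) = 9.080 N·m, T_B = 61.22 N·m.

9.08 N·m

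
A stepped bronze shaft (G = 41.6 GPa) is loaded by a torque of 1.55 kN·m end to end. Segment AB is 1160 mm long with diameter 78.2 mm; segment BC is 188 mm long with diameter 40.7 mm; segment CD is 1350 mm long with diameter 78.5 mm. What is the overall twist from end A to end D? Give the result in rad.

0.0513 rad

J_AB = π(0.0782)⁴/32 = 3.67×10^-6 m⁴; J_BC = π(0.0407)⁴/32 = 2.69×10^-7 m⁴; J_CD = π(0.0785)⁴/32 = 3.73×10^-6 m⁴.
θ = (T/G)·Σ L_i/J_i = (1550/41.6×10⁹)·(1.16/3.67×10^-6 + 0.188/2.69×10^-7 + 1.35/3.73×10^-6) = 0.05127 rad.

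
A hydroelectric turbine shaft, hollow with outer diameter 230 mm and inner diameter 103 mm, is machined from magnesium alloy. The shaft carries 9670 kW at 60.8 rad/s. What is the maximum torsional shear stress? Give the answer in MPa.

ω = 60.8 rad/s, so T = P/ω = 9670×10³ / 60.80 = 159000 N·m.
J = π(d_o⁴ − d_i⁴)/32 = π(0.230⁴ − 0.103⁴)/32 = 2.637×10^-4 m⁴.
τ_max = T·r/J = 159000 × 0.115 / 2.637×10^-4 = 6.936×10^7 Pa.

69.4 MPa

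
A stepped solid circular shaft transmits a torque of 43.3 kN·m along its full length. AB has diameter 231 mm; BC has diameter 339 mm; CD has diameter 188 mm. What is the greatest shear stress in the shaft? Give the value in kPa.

Under the same torque, τ_max = 16T/(πd³) is largest where d is smallest — segment CD (d = 188 mm).
τ_max = 16·43300/(π·(0.188)³) = 3.319×10^7 Pa.

33200 kPa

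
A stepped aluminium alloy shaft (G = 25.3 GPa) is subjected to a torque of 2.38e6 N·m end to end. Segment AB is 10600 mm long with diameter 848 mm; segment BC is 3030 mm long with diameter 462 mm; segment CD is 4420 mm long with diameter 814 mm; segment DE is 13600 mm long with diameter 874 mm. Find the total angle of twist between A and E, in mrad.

115 mrad

J_AB = π(0.848)⁴/32 = 0.0508 m⁴; J_BC = π(0.462)⁴/32 = 4.47×10^-3 m⁴; J_CD = π(0.814)⁴/32 = 0.0431 m⁴; J_DE = π(0.874)⁴/32 = 0.0573 m⁴.
θ = (T/G)·Σ L_i/J_i = (2.380e6/25.3×10⁹)·(10.6/0.0508 + 3.03/4.47×10^-3 + 4.42/0.0431 + 13.6/0.0573) = 0.1153 rad.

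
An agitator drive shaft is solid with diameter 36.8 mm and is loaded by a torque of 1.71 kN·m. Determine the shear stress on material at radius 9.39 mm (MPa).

J = πd⁴/32 = π(0.0368)⁴/32 = 1.800×10^-7 m⁴.
Shear stress varies linearly with radius: τ = T·r/J = 1710 × 0.00939 / 1.800×10^-7 = 8.918×10^7 Pa.

89.2 MPa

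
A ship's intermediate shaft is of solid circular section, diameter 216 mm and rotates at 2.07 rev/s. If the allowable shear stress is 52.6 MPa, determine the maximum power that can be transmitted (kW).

1350 kW

J = πd⁴/32 = π(0.216)⁴/32 = 2.137×10^-4 m⁴.
T_max = τ_allow·J/r = 5.26×10^7 × 2.137×10^-4 / 0.108 = 104100 N·m.
ω = 2π·2.07 = 13.01 rad/s, so P_max = T_max·ω = 1.354×10^6 W.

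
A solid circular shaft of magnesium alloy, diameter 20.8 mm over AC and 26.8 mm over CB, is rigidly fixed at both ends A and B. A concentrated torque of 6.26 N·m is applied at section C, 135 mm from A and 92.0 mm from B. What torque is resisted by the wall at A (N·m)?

1.24 N·m

Compatibility: T_A·a/J_AC = T_B·b/J_CB with T_A + T_B = T₀.
J_AC = 1.84×10^-8 m⁴, J_CB = 5.06×10^-8 m⁴, so T_A = T₀·(J_AC/a)/((J_AC/a)+(J_CB/b)) = 1.241 N·m, T_B = 5.019 N·m.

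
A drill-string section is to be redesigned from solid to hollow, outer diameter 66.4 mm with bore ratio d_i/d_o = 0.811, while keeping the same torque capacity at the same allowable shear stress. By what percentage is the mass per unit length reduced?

Equal τ_max and T ⇒ the solid shaft needs d_s³ = d_o³(1−k⁴), so d_s = 66.4·(1−0.811⁴)^(1/3) = 54.97 mm.
Area ratio A_h/A_s = d_o²(1−k²)/d_s² = (1−k²)/(1−k⁴)^(2/3) = 0.4994.
Mass saving = 1 − 0.4994 = 50.1 %.

50.1 %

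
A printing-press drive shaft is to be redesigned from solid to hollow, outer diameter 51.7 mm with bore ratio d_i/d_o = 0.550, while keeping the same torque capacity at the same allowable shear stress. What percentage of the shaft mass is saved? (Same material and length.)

Equal τ_max and T ⇒ the solid shaft needs d_s³ = d_o³(1−k⁴), so d_s = 51.7·(1−0.550⁴)^(1/3) = 50.07 mm.
Area ratio A_h/A_s = d_o²(1−k²)/d_s² = (1−k²)/(1−k⁴)^(2/3) = 0.7436.
Mass saving = 1 − 0.7436 = 25.6 %.

25.6 %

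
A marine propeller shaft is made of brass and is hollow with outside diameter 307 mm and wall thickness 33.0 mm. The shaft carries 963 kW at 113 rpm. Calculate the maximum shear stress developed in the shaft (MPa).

ω = 2π·113/60 = 11.83 rad/s, so T = P/ω = 963×10³ / 11.83 = 81380 N·m.
J = π(d_o⁴ − d_i⁴)/32 = π(0.307⁴ − 0.241⁴)/32 = 5.409×10^-4 m⁴.
τ_max = T·r/J = 81380 × 0.153 / 5.409×10^-4 = 2.309×10^7 Pa.

23.1 MPa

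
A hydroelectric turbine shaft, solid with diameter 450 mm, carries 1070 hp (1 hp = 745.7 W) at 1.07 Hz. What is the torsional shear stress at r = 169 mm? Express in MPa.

4.98 MPa

ω = 2π·1.07 = 6.723 rad/s, so T = P/ω = 1070×745.7 / 6.723 = 118700 N·m.
J = πd⁴/32 = π(0.450)⁴/32 = 4.026×10^-3 m⁴.
Shear stress varies linearly with radius: τ = T·r/J = 118700 × 0.169 / 4.026×10^-3 = 4.982×10^6 Pa.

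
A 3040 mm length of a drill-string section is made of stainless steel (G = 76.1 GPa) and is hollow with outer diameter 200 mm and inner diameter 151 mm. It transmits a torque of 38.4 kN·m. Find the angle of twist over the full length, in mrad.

14.5 mrad

J = π(d_o⁴ − d_i⁴)/32 = π(0.200⁴ − 0.151⁴)/32 = 1.060×10^-4 m⁴.
θ = T·L/(G·J) = 38400 × 3.04 / (76.1×10⁹ × 1.060×10^-4) = 0.01447 rad.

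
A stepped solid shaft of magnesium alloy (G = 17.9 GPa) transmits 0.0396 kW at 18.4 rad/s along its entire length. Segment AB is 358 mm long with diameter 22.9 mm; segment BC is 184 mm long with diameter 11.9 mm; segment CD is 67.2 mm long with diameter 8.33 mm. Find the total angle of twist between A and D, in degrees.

1.71°

ω = 18.4 rad/s, so T = P/ω = 0.0396×10³ / 18.40 = 2.152 N·m.
J_AB = π(0.0229)⁴/32 = 2.70×10^-8 m⁴; J_BC = π(0.0119)⁴/32 = 1.97×10^-9 m⁴; J_CD = π(0.00833)⁴/32 = 4.73×10^-10 m⁴.
θ = (T/G)·Σ L_i/J_i = (2.152/17.9×10⁹)·(0.358/2.70×10^-8 + 0.184/1.97×10^-9 + 0.0672/4.73×10^-10) = 0.02992 rad.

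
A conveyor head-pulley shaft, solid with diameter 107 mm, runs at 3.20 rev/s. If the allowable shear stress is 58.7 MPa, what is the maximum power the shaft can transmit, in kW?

284 kW

J = πd⁴/32 = π(0.107)⁴/32 = 1.287×10^-5 m⁴.
T_max = τ_allow·J/r = 5.87×10^7 × 1.287×10^-5 / 0.0535 = 14120 N·m.
ω = 2π·3.20 = 20.11 rad/s, so P_max = T_max·ω = 2.839×10^5 W.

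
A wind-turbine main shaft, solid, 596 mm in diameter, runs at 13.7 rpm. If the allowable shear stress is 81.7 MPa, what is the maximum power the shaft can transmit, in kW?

4870 kW

J = πd⁴/32 = π(0.596)⁴/32 = 0.01239 m⁴.
T_max = τ_allow·J/r = 8.17×10^7 × 0.01239 / 0.298 = 3.396e6 N·m.
ω = 2π·13.7/60 = 1.435 rad/s, so P_max = T_max·ω = 4.872×10^6 W.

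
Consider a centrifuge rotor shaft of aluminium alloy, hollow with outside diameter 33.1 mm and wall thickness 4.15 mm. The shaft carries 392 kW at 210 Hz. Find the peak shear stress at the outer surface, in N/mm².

ω = 2π·210 = 1319 rad/s, so T = P/ω = 392×10³ / 1319 = 297.1 N·m.
J = π(d_o⁴ − d_i⁴)/32 = π(0.0331⁴ − 0.0248⁴)/32 = 8.071×10^-8 m⁴.
τ_max = T·r/J = 297.1 × 0.0166 / 8.071×10^-8 = 6.092×10^7 Pa.

60.9 N/mm²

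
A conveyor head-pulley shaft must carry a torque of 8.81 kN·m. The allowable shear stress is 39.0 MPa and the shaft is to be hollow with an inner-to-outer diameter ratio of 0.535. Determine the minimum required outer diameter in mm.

108 mm

For a hollow shaft with d_i/d_o = 0.535: τ_max = 16T/(π d_o³ (1−k⁴)), so d_o = [16T/(π τ_allow (1−k⁴))]^(1/3) = [16·8810/(π·3.90×10^7·0.9181)]^(1/3) = 0.1078 m.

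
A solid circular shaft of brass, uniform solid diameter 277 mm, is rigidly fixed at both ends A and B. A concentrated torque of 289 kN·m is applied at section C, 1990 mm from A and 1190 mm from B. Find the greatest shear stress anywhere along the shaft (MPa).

43.3 MPa

With uniform GJ and both ends fixed, compatibility θ_AC = θ_CB gives T_A·a = T_B·b, together with T_A + T_B = T₀.
T_A = T₀·b/(a+b) = 289000·1190/3180 = 108100 N·m; T_B = 180900 N·m.
τ in each portion: τ_AC = 2.59×10^7 Pa, τ_CB = 4.33×10^7 Pa; maximum is in CB.
τ_max = T_CB·r/J = 180900·0.139/5.78×10^-4 = 4.334×10^7 Pa.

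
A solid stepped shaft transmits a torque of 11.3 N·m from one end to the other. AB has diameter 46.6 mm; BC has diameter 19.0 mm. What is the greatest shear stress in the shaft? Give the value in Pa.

Under the same torque, τ_max = 16T/(πd³) is largest where d is smallest — segment BC (d = 19.0 mm).
τ_max = 16·11.30/(π·(0.0190)³) = 8.390×10^6 Pa.

8.39e6 Pa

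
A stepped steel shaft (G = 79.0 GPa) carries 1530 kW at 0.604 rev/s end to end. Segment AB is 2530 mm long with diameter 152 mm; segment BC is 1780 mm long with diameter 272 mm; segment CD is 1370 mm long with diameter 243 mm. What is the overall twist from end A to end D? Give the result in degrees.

16.3°

ω = 2π·0.604 = 3.795 rad/s, so T = P/ω = 1530×10³ / 3.795 = 403200 N·m.
J_AB = π(0.152)⁴/32 = 5.24×10^-5 m⁴; J_BC = π(0.272)⁴/32 = 5.37×10^-4 m⁴; J_CD = π(0.243)⁴/32 = 3.42×10^-4 m⁴.
θ = (T/G)·Σ L_i/J_i = (403200/79.0×10⁹)·(2.53/5.24×10^-5 + 1.78/5.37×10^-4 + 1.37/3.42×10^-4) = 0.2837 rad.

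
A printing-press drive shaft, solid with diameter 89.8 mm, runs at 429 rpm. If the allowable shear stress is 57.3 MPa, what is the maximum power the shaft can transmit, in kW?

J = πd⁴/32 = π(0.0898)⁴/32 = 6.384×10^-6 m⁴.
T_max = τ_allow·J/r = 5.73×10^7 × 6.384×10^-6 / 0.0449 = 8147 N·m.
ω = 2π·429/60 = 44.92 rad/s, so P_max = T_max·ω = 3.660×10^5 W.

366 kW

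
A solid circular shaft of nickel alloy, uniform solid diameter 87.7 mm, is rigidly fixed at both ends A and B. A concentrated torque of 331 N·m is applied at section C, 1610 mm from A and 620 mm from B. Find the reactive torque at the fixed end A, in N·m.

92.0 N·m

With uniform GJ and both ends fixed, compatibility θ_AC = θ_CB gives T_A·a = T_B·b, together with T_A + T_B = T₀.
T_A = T₀·b/(a+b) = 331.0·620/2230 = 92.03 N·m; T_B = 239.0 N·m.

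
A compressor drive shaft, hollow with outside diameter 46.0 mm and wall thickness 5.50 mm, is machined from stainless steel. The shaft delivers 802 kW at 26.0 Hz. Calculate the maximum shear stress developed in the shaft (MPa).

ω = 2π·26.0 = 163.4 rad/s, so T = P/ω = 802×10³ / 163.4 = 4909 N·m.
J = π(d_o⁴ − d_i⁴)/32 = π(0.0460⁴ − 0.0350⁴)/32 = 2.922×10^-7 m⁴.
τ_max = T·r/J = 4909 × 0.0230 / 2.922×10^-7 = 3.864×10^8 Pa.

386 MPa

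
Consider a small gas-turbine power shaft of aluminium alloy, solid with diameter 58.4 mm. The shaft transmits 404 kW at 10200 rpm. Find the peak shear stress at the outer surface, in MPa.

9.67 MPa

ω = 2π·10200/60 = 1068 rad/s, so T = P/ω = 404×10³ / 1068 = 378.2 N·m.
J = πd⁴/32 = π(0.0584)⁴/32 = 1.142×10^-6 m⁴.
τ_max = T·r/J = 378.2 × 0.0292 / 1.142×10^-6 = 9.671×10^6 Pa.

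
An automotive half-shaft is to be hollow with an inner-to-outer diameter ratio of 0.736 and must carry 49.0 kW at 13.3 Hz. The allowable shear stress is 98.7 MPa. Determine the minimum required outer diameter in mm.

ω = 2π·13.3 = 83.57 rad/s, so T = P/ω = 49.0×10³ / 83.57 = 586.4 N·m.
For a hollow shaft with d_i/d_o = 0.736: τ_max = 16T/(π d_o³ (1−k⁴)), so d_o = [16T/(π τ_allow (1−k⁴))]^(1/3) = [16·586.4/(π·9.87×10^7·0.7066)]^(1/3) = 0.03499 m.

35.0 mm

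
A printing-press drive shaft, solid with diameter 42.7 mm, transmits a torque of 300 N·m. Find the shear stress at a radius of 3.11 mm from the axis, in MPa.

2.86 MPa

J = πd⁴/32 = π(0.0427)⁴/32 = 3.264×10^-7 m⁴.
Shear stress varies linearly with radius: τ = T·r/J = 300.0 × 0.00311 / 3.264×10^-7 = 2.859×10^6 Pa.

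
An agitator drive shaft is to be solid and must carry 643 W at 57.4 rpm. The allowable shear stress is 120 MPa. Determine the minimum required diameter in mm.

ω = 2π·57.4/60 = 6.011 rad/s, so T = P/ω = 643 / 6.011 = 107.0 N·m.
For a solid shaft τ_max = 16T/(πd³), so d = (16T/(π τ_allow))^(1/3) = (16·107.0/(π·1.20×10^8))^(1/3) = 0.01656 m.

16.6 mm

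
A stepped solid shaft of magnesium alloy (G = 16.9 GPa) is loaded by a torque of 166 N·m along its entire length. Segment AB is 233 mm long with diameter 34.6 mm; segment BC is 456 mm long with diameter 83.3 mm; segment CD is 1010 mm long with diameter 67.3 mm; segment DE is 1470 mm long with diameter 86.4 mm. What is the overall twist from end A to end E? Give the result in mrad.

J_AB = π(0.0346)⁴/32 = 1.41×10^-7 m⁴; J_BC = π(0.0833)⁴/32 = 4.73×10^-6 m⁴; J_CD = π(0.0673)⁴/32 = 2.01×10^-6 m⁴; J_DE = π(0.0864)⁴/32 = 5.47×10^-6 m⁴.
θ = (T/G)·Σ L_i/J_i = (166.0/16.9×10⁹)·(0.233/1.41×10^-7 + 0.456/4.73×10^-6 + 1.01/2.01×10^-6 + 1.47/5.47×10^-6) = 0.02478 rad.

24.8 mrad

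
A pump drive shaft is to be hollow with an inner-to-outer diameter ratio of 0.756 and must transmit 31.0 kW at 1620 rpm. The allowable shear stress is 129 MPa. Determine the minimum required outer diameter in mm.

22.0 mm

ω = 2π·1620/60 = 169.6 rad/s, so T = P/ω = 31.0×10³ / 169.6 = 182.7 N·m.
For a hollow shaft with d_i/d_o = 0.756: τ_max = 16T/(π d_o³ (1−k⁴)), so d_o = [16T/(π τ_allow (1−k⁴))]^(1/3) = [16·182.7/(π·1.29×10^8·0.6733)]^(1/3) = 0.02205 m.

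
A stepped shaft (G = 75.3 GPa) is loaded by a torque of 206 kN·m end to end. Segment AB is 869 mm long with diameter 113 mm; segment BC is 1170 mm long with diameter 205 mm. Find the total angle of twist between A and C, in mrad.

167 mrad

J_AB = π(0.113)⁴/32 = 1.60×10^-5 m⁴; J_BC = π(0.205)⁴/32 = 1.73×10^-4 m⁴.
θ = (T/G)·Σ L_i/J_i = (206000/75.3×10⁹)·(0.869/1.60×10^-5 + 1.17/1.73×10^-4) = 0.1670 rad.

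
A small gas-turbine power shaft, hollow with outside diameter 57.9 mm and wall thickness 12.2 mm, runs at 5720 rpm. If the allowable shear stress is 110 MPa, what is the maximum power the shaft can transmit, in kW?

J = π(d_o⁴ − d_i⁴)/32 = π(0.0579⁴ − 0.0335⁴)/32 = 9.797×10^-7 m⁴.
T_max = τ_allow·J/r = 1.10×10^8 × 9.797×10^-7 / 0.0290 = 3723 N·m.
ω = 2π·5720/60 = 599.0 rad/s, so P_max = T_max·ω = 2.230×10^6 W.

2230 kW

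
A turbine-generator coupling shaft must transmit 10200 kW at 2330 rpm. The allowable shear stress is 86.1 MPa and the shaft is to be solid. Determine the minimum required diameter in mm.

ω = 2π·2330/60 = 244.0 rad/s, so T = P/ω = 10200×10³ / 244.0 = 41800 N·m.
For a solid shaft τ_max = 16T/(πd³), so d = (16T/(π τ_allow))^(1/3) = (16·41800/(π·8.61×10^7))^(1/3) = 0.1352 m.

135 mm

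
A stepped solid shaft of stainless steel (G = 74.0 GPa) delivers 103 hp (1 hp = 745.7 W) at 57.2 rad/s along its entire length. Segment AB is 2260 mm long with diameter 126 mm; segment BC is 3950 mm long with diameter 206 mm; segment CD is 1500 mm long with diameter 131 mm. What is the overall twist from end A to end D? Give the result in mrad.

3.00 mrad

ω = 57.2 rad/s, so T = P/ω = 103×745.7 / 57.20 = 1343 N·m.
J_AB = π(0.126)⁴/32 = 2.47×10^-5 m⁴; J_BC = π(0.206)⁴/32 = 1.77×10^-4 m⁴; J_CD = π(0.131)⁴/32 = 2.89×10^-5 m⁴.
θ = (T/G)·Σ L_i/J_i = (1343/74.0×10⁹)·(2.26/2.47×10^-5 + 3.95/1.77×10^-4 + 1.50/2.89×10^-5) = 3.004×10^-3 rad.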